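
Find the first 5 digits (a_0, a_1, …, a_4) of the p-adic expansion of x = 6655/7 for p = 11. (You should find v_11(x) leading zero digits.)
(a_0, …, a_4) = (0, 0, 0, 7, 1)

v_11(6655/7) = 3, so a_0 = ... = a_2 = 0. Factor out: x = 11^3 · u with u = 5/7 a unit in ℤ_11. Expand u iteratively via a_{v+i} = u_i mod 11, u_{i+1} = (u_i − a_{v+i})/11:
  u_0 = 5/7;  a_3 = 7;  u_1 = (u_0 − 7)/11 = -4/7
  u_1 = -4/7;  a_4 = 1;  u_2 = (u_1 − 1)/11 = -1/7
Digits: (0, 0, 0, 7, 1).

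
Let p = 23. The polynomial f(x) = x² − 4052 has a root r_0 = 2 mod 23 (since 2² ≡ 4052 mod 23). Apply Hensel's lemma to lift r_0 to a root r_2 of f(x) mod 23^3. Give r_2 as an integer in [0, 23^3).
r_2 = 485 (mod 12167)

Hensel's recurrence: r_{i+1} = r_i − f(r_i)·(f′(r_i))^{-1} mod 23^{i+2}, with f′(x) = 2x. Iterate:
  r_0 = 2 (mod 23)
  r_1 = 485 (mod 529)
  r_2 = 485 (mod 12167)
Final: r_2 = 485, and one checks f(r_2) ≡ 0 mod 23^3.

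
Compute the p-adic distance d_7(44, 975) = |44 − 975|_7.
d_7(44, 975) = 1/49

Step 1 — x − y = 44 − 975 = -931. Step 2 — v_7(-931) = 2 (factor: -931 = −(7^2 · 19); the sign does not affect v_p). Step 3 — |x − y|_7 = 7^{-2} = 1/49.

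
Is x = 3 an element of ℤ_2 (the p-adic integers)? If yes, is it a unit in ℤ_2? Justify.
x ∈ ℤ_2^× (unit); v_2(x) = 0

ℤ_2 = {x ∈ ℚ_2 : v_2(x) ≥ 0} and ℤ_2^× = {x ∈ ℤ_2 : v_2(x) = 0}. Here v_2(3) = v_2(num) − v_2(den) = 0; compare against these criteria.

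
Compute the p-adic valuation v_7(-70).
v_7(-70) = 1

v_7(n) is the largest exponent k such that 7^k divides n. Factor out: -70 = -7^1 · 10. (Sign doesn't affect v_p.) So v_7(-70) = 1.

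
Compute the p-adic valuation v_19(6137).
v_19(6137) = 2

v_19(n) is the largest exponent k such that 19^k divides n. Factor out: 6137 = 19^2 · 17. (Sign doesn't affect v_p.) So v_19(6137) = 2.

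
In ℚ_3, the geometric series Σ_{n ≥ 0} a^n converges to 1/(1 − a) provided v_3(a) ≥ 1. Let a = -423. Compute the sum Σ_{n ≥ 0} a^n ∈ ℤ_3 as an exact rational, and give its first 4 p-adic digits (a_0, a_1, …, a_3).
Σ a^n = 1/(1 − a) = 1/424;  first 4 digits = (1, 0, 1, 2)

v_3(a) = 2 ≥ 1, so the series converges in ℤ_3 to 1/(1 − a) = 1/(1 − (-423)) = 1/424. Expand this rational in ℤ_3: compute digits iteratively via d_i = x_i mod 3, x_{i+1} = (x_i − d_i)/3. The first 4 digits are (1, 0, 1, 2).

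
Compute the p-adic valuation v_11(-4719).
v_11(-4719) = 2

v_11(n) is the largest exponent k such that 11^k divides n. Factor out: -4719 = -11^2 · 39. (Sign doesn't affect v_p.) So v_11(-4719) = 2.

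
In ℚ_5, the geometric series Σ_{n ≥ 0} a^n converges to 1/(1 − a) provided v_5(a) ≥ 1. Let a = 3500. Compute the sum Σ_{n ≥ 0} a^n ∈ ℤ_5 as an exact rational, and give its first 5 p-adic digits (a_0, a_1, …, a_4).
Σ a^n = 1/(1 − a) = -1/3499;  first 5 digits = (1, 0, 0, 3, 0)

v_5(a) = 3 ≥ 1, so the series converges in ℤ_5 to 1/(1 − a) = 1/(1 − 3500) = -1/3499. Expand this rational in ℤ_5: compute digits iteratively via d_i = x_i mod 5, x_{i+1} = (x_i − d_i)/5. The first 5 digits are (1, 0, 0, 3, 0).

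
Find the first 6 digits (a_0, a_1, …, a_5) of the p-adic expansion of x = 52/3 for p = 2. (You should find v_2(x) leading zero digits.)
(a_0, …, a_5) = (0, 0, 1, 1, 1, 1)

v_2(52/3) = 2, so a_0 = ... = a_1 = 0. Factor out: x = 2^2 · u with u = 13/3 a unit in ℤ_2. Expand u iteratively via a_{v+i} = u_i mod 2, u_{i+1} = (u_i − a_{v+i})/2:
  u_0 = 13/3;  a_2 = 1;  u_1 = (u_0 − 1)/2 = 5/3
  u_1 = 5/3;  a_3 = 1;  u_2 = (u_1 − 1)/2 = 1/3
  u_2 = 1/3;  a_4 = 1;  u_3 = (u_2 − 1)/2 = -1/3
  u_3 = -1/3;  a_5 = 1;  u_4 = (u_3 − 1)/2 = -2/3
Digits: (0, 0, 1, 1, 1, 1).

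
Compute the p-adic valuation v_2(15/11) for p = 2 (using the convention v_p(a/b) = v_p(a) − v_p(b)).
v_2(15/11) = 0

Factor powers of 2 from the numerator and denominator of the reduced fraction: 15 = 2^0 · 15 and 11 = 2^0 · 11. Apply v_p(a/b) = v_p(a) − v_p(b): v_2(15/11) = 0 − 0 = 0.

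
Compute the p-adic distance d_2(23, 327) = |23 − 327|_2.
d_2(23, 327) = 1/16

Step 1 — x − y = 23 − 327 = -304. Step 2 — v_2(-304) = 4 (factor: -304 = −(2^4 · 19); the sign does not affect v_p). Step 3 — |x − y|_2 = 2^{-4} = 1/16.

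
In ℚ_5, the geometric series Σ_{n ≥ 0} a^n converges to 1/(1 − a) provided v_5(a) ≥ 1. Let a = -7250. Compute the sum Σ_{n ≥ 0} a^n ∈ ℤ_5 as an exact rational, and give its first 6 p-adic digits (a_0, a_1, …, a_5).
Σ a^n = 1/(1 − a) = 1/7251;  first 6 digits = (1, 0, 0, 2, 3, 2)

v_5(a) = 3 ≥ 1, so the series converges in ℤ_5 to 1/(1 − a) = 1/(1 − (-7250)) = 1/7251. Expand this rational in ℤ_5: compute digits iteratively via d_i = x_i mod 5, x_{i+1} = (x_i − d_i)/5. The first 6 digits are (1, 0, 0, 2, 3, 2).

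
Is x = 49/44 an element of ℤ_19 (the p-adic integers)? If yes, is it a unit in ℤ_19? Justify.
x ∈ ℤ_19^× (unit); v_19(x) = 0

ℤ_19 = {x ∈ ℚ_19 : v_19(x) ≥ 0} and ℤ_19^× = {x ∈ ℤ_19 : v_19(x) = 0}. Here v_19(49/44) = v_19(num) − v_19(den) = 0; compare against these criteria.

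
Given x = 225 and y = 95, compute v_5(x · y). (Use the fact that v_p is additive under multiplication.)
v_5(21375) = 3

v_p(x) = 2 (factor: 225 = 5^2 · 9); v_p(y) = 1 (factor: 95 = 5^1 · 19). Additivity: v_p(xy) = v_p(x) + v_p(y) = 2 + 1 = 3. (Direct check: xy = 21375 = 5^3 · (171).)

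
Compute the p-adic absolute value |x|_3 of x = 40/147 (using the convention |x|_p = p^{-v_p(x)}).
|40/147|_3 = 3

Step 1 — compute v_3(x) by factoring powers of 3 out of the numerator and denominator: v_3(40/147) = -1. Step 2 — apply |x|_p = p^{-v_p(x)} = 3^{1} = 3.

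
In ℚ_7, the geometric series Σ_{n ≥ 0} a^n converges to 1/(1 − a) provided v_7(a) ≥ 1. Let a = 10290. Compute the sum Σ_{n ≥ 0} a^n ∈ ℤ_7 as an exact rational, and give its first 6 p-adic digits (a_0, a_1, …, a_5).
Σ a^n = 1/(1 − a) = -1/10289;  first 6 digits = (1, 0, 0, 2, 4, 0)

v_7(a) = 3 ≥ 1, so the series converges in ℤ_7 to 1/(1 − a) = 1/(1 − 10290) = -1/10289. Expand this rational in ℤ_7: compute digits iteratively via d_i = x_i mod 7, x_{i+1} = (x_i − d_i)/7. The first 6 digits are (1, 0, 0, 2, 4, 0).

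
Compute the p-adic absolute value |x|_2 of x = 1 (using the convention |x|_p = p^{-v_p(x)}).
|1|_2 = 1

Step 1 — compute v_2(x) by factoring powers of 2 out of the numerator and denominator: v_2(1) = 0. Step 2 — apply |x|_p = p^{-v_p(x)} = 2^{0} = 1.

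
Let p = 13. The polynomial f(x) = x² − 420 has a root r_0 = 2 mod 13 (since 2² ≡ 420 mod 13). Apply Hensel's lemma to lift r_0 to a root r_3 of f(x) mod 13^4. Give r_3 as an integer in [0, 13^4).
r_3 = 23766 (mod 28561)

Hensel's recurrence: r_{i+1} = r_i − f(r_i)·(f′(r_i))^{-1} mod 13^{i+2}, with f′(x) = 2x. Iterate:
  r_0 = 2 (mod 13)
  r_1 = 106 (mod 169)
  r_2 = 1796 (mod 2197)
  r_3 = 23766 (mod 28561)
Final: r_3 = 23766, and one checks f(r_3) ≡ 0 mod 13^4.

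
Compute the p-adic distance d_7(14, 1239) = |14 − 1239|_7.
d_7(14, 1239) = 1/49

Step 1 — x − y = 14 − 1239 = -1225. Step 2 — v_7(-1225) = 2 (factor: -1225 = −(7^2 · 25); the sign does not affect v_p). Step 3 — |x − y|_7 = 7^{-2} = 1/49.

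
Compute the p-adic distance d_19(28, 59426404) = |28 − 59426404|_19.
d_19(28, 59426404) = 1/2476099

Step 1 — x − y = 28 − 59426404 = -59426376. Step 2 — v_19(-59426376) = 5 (factor: -59426376 = −(19^5 · 24); the sign does not affect v_p). Step 3 — |x − y|_19 = 19^{-5} = 1/2476099.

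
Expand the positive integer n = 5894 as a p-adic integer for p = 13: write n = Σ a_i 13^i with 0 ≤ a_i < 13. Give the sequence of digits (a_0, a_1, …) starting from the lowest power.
(a_0, a_1, …) = (5, 11, 8, 2)

Repeated division by 13 gives the digits low-to-high: 5894 = 5 + 11·13^1 + 8·13^2 + 2·13^3. Digit sequence: (5, 11, 8, 2).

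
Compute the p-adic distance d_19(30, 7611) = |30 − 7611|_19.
d_19(30, 7611) = 1/361

Step 1 — x − y = 30 − 7611 = -7581. Step 2 — v_19(-7581) = 2 (factor: -7581 = −(19^2 · 21); the sign does not affect v_p). Step 3 — |x − y|_19 = 19^{-2} = 1/361.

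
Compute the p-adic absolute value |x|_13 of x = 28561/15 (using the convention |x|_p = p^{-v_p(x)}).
|28561/15|_13 = 1/28561

Step 1 — compute v_13(x) by factoring powers of 13 out of the numerator and denominator: v_13(28561/15) = 4. Step 2 — apply |x|_p = p^{-v_p(x)} = 13^{-4} = 1/28561.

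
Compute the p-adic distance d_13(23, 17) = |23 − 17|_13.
d_13(23, 17) = 1

Step 1 — x − y = 23 − 17 = 6. Step 2 — v_13(6) = 0 (factor: 6 = (13^0 · 6); the sign does not affect v_p). Step 3 — |x − y|_13 = 13^{0} = 1.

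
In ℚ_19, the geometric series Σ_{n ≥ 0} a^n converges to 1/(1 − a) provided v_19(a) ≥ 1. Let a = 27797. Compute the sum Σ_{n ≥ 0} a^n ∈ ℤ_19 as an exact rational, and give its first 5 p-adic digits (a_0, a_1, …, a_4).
Σ a^n = 1/(1 − a) = -1/27796;  first 5 digits = (1, 0, 1, 4, 1)

v_19(a) = 2 ≥ 1, so the series converges in ℤ_19 to 1/(1 − a) = 1/(1 − 27797) = -1/27796. Expand this rational in ℤ_19: compute digits iteratively via d_i = x_i mod 19, x_{i+1} = (x_i − d_i)/19. The first 5 digits are (1, 0, 1, 4, 1).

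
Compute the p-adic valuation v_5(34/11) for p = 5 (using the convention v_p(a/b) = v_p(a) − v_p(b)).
v_5(34/11) = 0

Factor powers of 5 from the numerator and denominator of the reduced fraction: 34 = 5^0 · 34 and 11 = 5^0 · 11. Apply v_p(a/b) = v_p(a) − v_p(b): v_5(34/11) = 0 − 0 = 0.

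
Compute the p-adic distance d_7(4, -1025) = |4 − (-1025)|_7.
d_7(4, -1025) = 1/343

Step 1 — x − y = 4 − (-1025) = 1029. Step 2 — v_7(1029) = 3 (factor: 1029 = (7^3 · 3); the sign does not affect v_p). Step 3 — |x − y|_7 = 7^{-3} = 1/343.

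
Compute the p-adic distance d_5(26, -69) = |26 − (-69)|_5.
d_5(26, -69) = 1/5

Step 1 — x − y = 26 − (-69) = 95. Step 2 — v_5(95) = 1 (factor: 95 = (5^1 · 19); the sign does not affect v_p). Step 3 — |x − y|_5 = 5^{-1} = 1/5.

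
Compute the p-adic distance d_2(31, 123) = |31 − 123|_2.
d_2(31, 123) = 1/4

Step 1 — x − y = 31 − 123 = -92. Step 2 — v_2(-92) = 2 (factor: -92 = −(2^2 · 23); the sign does not affect v_p). Step 3 — |x − y|_2 = 2^{-2} = 1/4.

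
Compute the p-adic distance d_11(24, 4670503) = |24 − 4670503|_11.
d_11(24, 4670503) = 1/161051

Step 1 — x − y = 24 − 4670503 = -4670479. Step 2 — v_11(-4670479) = 5 (factor: -4670479 = −(11^5 · 29); the sign does not affect v_p). Step 3 — |x − y|_11 = 11^{-5} = 1/161051.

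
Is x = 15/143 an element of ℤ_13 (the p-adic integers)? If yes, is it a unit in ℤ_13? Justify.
x ∉ ℤ_13 (v_13(x) = -1 < 0)

ℤ_13 = {x ∈ ℚ_13 : v_13(x) ≥ 0} and ℤ_13^× = {x ∈ ℤ_13 : v_13(x) = 0}. Here v_13(15/143) = v_13(num) − v_13(den) = -1; compare against these criteria.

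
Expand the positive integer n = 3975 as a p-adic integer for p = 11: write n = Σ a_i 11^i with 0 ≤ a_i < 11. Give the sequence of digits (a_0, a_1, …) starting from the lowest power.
(a_0, a_1, …) = (4, 9, 10, 2)

Repeated division by 11 gives the digits low-to-high: 3975 = 4 + 9·11^1 + 10·11^2 + 2·11^3. Digit sequence: (4, 9, 10, 2).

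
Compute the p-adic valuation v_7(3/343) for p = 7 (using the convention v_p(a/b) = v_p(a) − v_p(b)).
v_7(3/343) = -3

Factor powers of 7 from the numerator and denominator of the reduced fraction: 3 = 7^0 · 3 and 343 = 7^3 · 1. Apply v_p(a/b) = v_p(a) − v_p(b): v_7(3/343) = 0 − 3 = -3.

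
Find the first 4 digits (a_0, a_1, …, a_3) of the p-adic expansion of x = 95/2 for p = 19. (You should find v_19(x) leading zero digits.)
(a_0, …, a_3) = (0, 12, 9, 9)

v_19(95/2) = 1, so a_0 = ... = a_0 = 0. Factor out: x = 19^1 · u with u = 5/2 a unit in ℤ_19. Expand u iteratively via a_{v+i} = u_i mod 19, u_{i+1} = (u_i − a_{v+i})/19:
  u_0 = 5/2;  a_1 = 12;  u_1 = (u_0 − 12)/19 = -1/2
  u_1 = -1/2;  a_2 = 9;  u_2 = (u_1 − 9)/19 = -1/2
  u_2 = -1/2;  a_3 = 9;  u_3 = (u_2 − 9)/19 = -1/2
Digits: (0, 12, 9, 9).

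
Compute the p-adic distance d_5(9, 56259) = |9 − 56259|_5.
d_5(9, 56259) = 1/3125

Step 1 — x − y = 9 − 56259 = -56250. Step 2 — v_5(-56250) = 5 (factor: -56250 = −(5^5 · 18); the sign does not affect v_p). Step 3 — |x − y|_5 = 5^{-5} = 1/3125.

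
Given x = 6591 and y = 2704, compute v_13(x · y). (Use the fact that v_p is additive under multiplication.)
v_13(17822064) = 5

v_p(x) = 3 (factor: 6591 = 13^3 · 3); v_p(y) = 2 (factor: 2704 = 13^2 · 16). Additivity: v_p(xy) = v_p(x) + v_p(y) = 3 + 2 = 5. (Direct check: xy = 17822064 = 13^5 · (48).)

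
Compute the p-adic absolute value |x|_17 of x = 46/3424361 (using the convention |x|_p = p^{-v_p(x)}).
|46/3424361|_17 = 83521

Step 1 — compute v_17(x) by factoring powers of 17 out of the numerator and denominator: v_17(46/3424361) = -4. Step 2 — apply |x|_p = p^{-v_p(x)} = 17^{4} = 83521.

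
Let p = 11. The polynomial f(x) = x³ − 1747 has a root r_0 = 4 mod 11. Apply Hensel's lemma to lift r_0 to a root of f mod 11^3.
r_2 = 1181 (mod 1331)

Hensel: r_{i+1} = r_i − f(r_i)/f′(r_i) mod 11^{i+2}, where f′(x) = 3x². Iterate:
  r_0 = 4 (mod 11)
  r_1 = 92 (mod 121)
  r_2 = 1181 (mod 1331)
Final: r = 1181 with f(r) ≡ 0 mod 11^3.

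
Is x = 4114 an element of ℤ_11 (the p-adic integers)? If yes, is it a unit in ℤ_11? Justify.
x ∈ ℤ_11 but not a unit; v_11(x) = 2 > 0

ℤ_11 = {x ∈ ℚ_11 : v_11(x) ≥ 0} and ℤ_11^× = {x ∈ ℤ_11 : v_11(x) = 0}. Here v_11(4114) = v_11(num) − v_11(den) = 2; compare against these criteria.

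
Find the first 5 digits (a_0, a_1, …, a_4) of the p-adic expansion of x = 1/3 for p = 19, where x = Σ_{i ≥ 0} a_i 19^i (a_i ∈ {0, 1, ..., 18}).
(a_0, …, a_4) = (13, 12, 12, 12, 12)

v_19(1/3) = 0 (numerator and denominator both coprime to 19), so x ∈ ℤ_19^×. Compute digits iteratively via a_i = x_i mod 19, x_{i+1} = (x_i − a_i)/19, with x_0 = x:
  x_0 = 1/3;  a_0 = 13;  x_1 = (x_0 − 13)/19 = -2/3
  x_1 = -2/3;  a_1 = 12;  x_2 = (x_1 − 12)/19 = -2/3
  x_2 = -2/3;  a_2 = 12;  x_3 = (x_2 − 12)/19 = -2/3
  x_3 = -2/3;  a_3 = 12;  x_4 = (x_3 − 12)/19 = -2/3
  x_4 = -2/3;  a_4 = 12;  x_5 = (x_4 − 12)/19 = -2/3
Digits: (13, 12, 12, 12, 12).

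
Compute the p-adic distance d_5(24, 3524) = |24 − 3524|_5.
d_5(24, 3524) = 1/125

Step 1 — x − y = 24 − 3524 = -3500. Step 2 — v_5(-3500) = 3 (factor: -3500 = −(5^3 · 28); the sign does not affect v_p). Step 3 — |x − y|_5 = 5^{-3} = 1/125.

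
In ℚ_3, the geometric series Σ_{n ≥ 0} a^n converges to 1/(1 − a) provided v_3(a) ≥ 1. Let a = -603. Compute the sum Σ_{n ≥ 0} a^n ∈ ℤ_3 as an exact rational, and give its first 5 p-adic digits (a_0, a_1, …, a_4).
Σ a^n = 1/(1 − a) = 1/604;  first 5 digits = (1, 0, 2, 1, 2)

v_3(a) = 2 ≥ 1, so the series converges in ℤ_3 to 1/(1 − a) = 1/(1 − (-603)) = 1/604. Expand this rational in ℤ_3: compute digits iteratively via d_i = x_i mod 3, x_{i+1} = (x_i − d_i)/3. The first 5 digits are (1, 0, 2, 1, 2).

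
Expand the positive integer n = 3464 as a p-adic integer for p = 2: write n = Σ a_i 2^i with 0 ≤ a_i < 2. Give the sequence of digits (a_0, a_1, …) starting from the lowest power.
(a_0, a_1, …) = (0, 0, 0, 1, 0, 0, 0, 1, 1, 0, 1, 1)

Repeated division by 2 gives the digits low-to-high: 3464 = 1·2^3 + 1·2^7 + 1·2^8 + 1·2^10 + 1·2^11. Digit sequence: (0, 0, 0, 1, 0, 0, 0, 1, 1, 0, 1, 1).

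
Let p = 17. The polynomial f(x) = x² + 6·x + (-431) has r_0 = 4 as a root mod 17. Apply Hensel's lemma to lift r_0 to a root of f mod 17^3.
r_2 = 1704 (mod 4913)

Hensel: r_{i+1} = r_i − f(r_i)·(f′(r_i))^{-1} mod 17^{i+2}, f′(x) = 2x + 6. Iterate:
  r_0 = 4 (mod 17)
  r_1 = 259 (mod 289)
  r_2 = 1704 (mod 4913)
Final: r = 1704 satisfies f(r) ≡ 0 mod 17^3.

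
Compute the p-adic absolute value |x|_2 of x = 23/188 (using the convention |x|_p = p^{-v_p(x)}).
|23/188|_2 = 4

Step 1 — compute v_2(x) by factoring powers of 2 out of the numerator and denominator: v_2(23/188) = -2. Step 2 — apply |x|_p = p^{-v_p(x)} = 2^{2} = 4.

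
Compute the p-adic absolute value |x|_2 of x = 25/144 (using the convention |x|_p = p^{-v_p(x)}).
|25/144|_2 = 16

Step 1 — compute v_2(x) by factoring powers of 2 out of the numerator and denominator: v_2(25/144) = -4. Step 2 — apply |x|_p = p^{-v_p(x)} = 2^{4} = 16.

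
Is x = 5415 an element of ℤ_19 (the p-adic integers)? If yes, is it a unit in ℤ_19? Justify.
x ∈ ℤ_19 but not a unit; v_19(x) = 2 > 0

ℤ_19 = {x ∈ ℚ_19 : v_19(x) ≥ 0} and ℤ_19^× = {x ∈ ℤ_19 : v_19(x) = 0}. Here v_19(5415) = v_19(num) − v_19(den) = 2; compare against these criteria.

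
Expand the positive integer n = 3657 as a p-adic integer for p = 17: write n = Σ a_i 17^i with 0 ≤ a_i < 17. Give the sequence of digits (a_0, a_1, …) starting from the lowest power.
(a_0, a_1, …) = (2, 11, 12)

Repeated division by 17 gives the digits low-to-high: 3657 = 2 + 11·17^1 + 12·17^2. Digit sequence: (2, 11, 12).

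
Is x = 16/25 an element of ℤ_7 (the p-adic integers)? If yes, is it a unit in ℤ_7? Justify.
x ∈ ℤ_7^× (unit); v_7(x) = 0

ℤ_7 = {x ∈ ℚ_7 : v_7(x) ≥ 0} and ℤ_7^× = {x ∈ ℤ_7 : v_7(x) = 0}. Here v_7(16/25) = v_7(num) − v_7(den) = 0; compare against these criteria.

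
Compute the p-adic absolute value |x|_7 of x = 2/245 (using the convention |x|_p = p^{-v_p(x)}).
|2/245|_7 = 49

Step 1 — compute v_7(x) by factoring powers of 7 out of the numerator and denominator: v_7(2/245) = -2. Step 2 — apply |x|_p = p^{-v_p(x)} = 7^{2} = 49.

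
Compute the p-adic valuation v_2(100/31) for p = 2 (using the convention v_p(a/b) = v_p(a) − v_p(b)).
v_2(100/31) = 2

Factor powers of 2 from the numerator and denominator of the reduced fraction: 100 = 2^2 · 25 and 31 = 2^0 · 31. Apply v_p(a/b) = v_p(a) − v_p(b): v_2(100/31) = 2 − 0 = 2.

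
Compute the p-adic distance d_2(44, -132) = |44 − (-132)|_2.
d_2(44, -132) = 1/16

Step 1 — x − y = 44 − (-132) = 176. Step 2 — v_2(176) = 4 (factor: 176 = (2^4 · 11); the sign does not affect v_p). Step 3 — |x − y|_2 = 2^{-4} = 1/16.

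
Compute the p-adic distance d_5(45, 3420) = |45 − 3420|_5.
d_5(45, 3420) = 1/125

Step 1 — x − y = 45 − 3420 = -3375. Step 2 — v_5(-3375) = 3 (factor: -3375 = −(5^3 · 27); the sign does not affect v_p). Step 3 — |x − y|_5 = 5^{-3} = 1/125.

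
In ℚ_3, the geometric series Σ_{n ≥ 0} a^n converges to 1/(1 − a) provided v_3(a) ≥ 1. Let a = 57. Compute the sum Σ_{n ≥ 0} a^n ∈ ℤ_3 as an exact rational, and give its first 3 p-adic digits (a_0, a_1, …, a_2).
Σ a^n = 1/(1 − a) = -1/56;  first 3 digits = (1, 1, 1)

v_3(a) = 1 ≥ 1, so the series converges in ℤ_3 to 1/(1 − a) = 1/(1 − 57) = -1/56. Expand this rational in ℤ_3: compute digits iteratively via d_i = x_i mod 3, x_{i+1} = (x_i − d_i)/3. The first 3 digits are (1, 1, 1).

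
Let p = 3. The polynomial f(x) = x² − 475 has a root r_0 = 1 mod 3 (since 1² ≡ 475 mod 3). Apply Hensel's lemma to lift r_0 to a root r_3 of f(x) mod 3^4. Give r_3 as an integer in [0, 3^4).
r_3 = 31 (mod 81)

Hensel's recurrence: r_{i+1} = r_i − f(r_i)·(f′(r_i))^{-1} mod 3^{i+2}, with f′(x) = 2x. Iterate:
  r_0 = 1 (mod 3)
  r_1 = 4 (mod 9)
  r_2 = 4 (mod 27)
  r_3 = 31 (mod 81)
Final: r_3 = 31, and one checks f(r_3) ≡ 0 mod 3^4.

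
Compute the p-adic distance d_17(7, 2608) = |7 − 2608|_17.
d_17(7, 2608) = 1/289

Step 1 — x − y = 7 − 2608 = -2601. Step 2 — v_17(-2601) = 2 (factor: -2601 = −(17^2 · 9); the sign does not affect v_p). Step 3 — |x − y|_17 = 17^{-2} = 1/289.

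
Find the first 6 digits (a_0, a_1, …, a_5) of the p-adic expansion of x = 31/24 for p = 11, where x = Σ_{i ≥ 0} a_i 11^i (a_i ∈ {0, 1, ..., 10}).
(a_0, …, a_5) = (10, 7, 8, 7, 8, 7)

v_11(31/24) = 0 (numerator and denominator both coprime to 11), so x ∈ ℤ_11^×. Compute digits iteratively via a_i = x_i mod 11, x_{i+1} = (x_i − a_i)/11, with x_0 = x:
  x_0 = 31/24;  a_0 = 10;  x_1 = (x_0 − 10)/11 = -19/24
  x_1 = -19/24;  a_1 = 7;  x_2 = (x_1 − 7)/11 = -17/24
  x_2 = -17/24;  a_2 = 8;  x_3 = (x_2 − 8)/11 = -19/24
  x_3 = -19/24;  a_3 = 7;  x_4 = (x_3 − 7)/11 = -17/24
  x_4 = -17/24;  a_4 = 8;  x_5 = (x_4 − 8)/11 = -19/24
  x_5 = -19/24;  a_5 = 7;  x_6 = (x_5 − 7)/11 = -17/24
Digits: (10, 7, 8, 7, 8, 7).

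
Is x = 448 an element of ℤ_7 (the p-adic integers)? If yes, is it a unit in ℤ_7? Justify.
x ∈ ℤ_7 but not a unit; v_7(x) = 1 > 0

ℤ_7 = {x ∈ ℚ_7 : v_7(x) ≥ 0} and ℤ_7^× = {x ∈ ℤ_7 : v_7(x) = 0}. Here v_7(448) = v_7(num) − v_7(den) = 1; compare against these criteria.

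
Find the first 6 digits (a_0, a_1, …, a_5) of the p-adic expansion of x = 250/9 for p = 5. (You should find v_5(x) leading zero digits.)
(a_0, …, a_5) = (0, 0, 0, 3, 0, 1)

v_5(250/9) = 3, so a_0 = ... = a_2 = 0. Factor out: x = 5^3 · u with u = 2/9 a unit in ℤ_5. Expand u iteratively via a_{v+i} = u_i mod 5, u_{i+1} = (u_i − a_{v+i})/5:
  u_0 = 2/9;  a_3 = 3;  u_1 = (u_0 − 3)/5 = -5/9
  u_1 = -5/9;  a_4 = 0;  u_2 = (u_1 − 0)/5 = -1/9
  u_2 = -1/9;  a_5 = 1;  u_3 = (u_2 − 1)/5 = -2/9
Digits: (0, 0, 0, 3, 0, 1).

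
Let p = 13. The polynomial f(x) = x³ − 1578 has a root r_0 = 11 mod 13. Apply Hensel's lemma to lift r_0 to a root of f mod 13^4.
r_3 = 24945 (mod 28561)

Hensel: r_{i+1} = r_i − f(r_i)/f′(r_i) mod 13^{i+2}, where f′(x) = 3x². Iterate:
  r_0 = 11 (mod 13)
  r_1 = 102 (mod 169)
  r_2 = 778 (mod 2197)
  r_3 = 24945 (mod 28561)
Final: r = 24945 with f(r) ≡ 0 mod 13^4.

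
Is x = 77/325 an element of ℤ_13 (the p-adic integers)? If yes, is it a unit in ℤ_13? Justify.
x ∉ ℤ_13 (v_13(x) = -1 < 0)

ℤ_13 = {x ∈ ℚ_13 : v_13(x) ≥ 0} and ℤ_13^× = {x ∈ ℤ_13 : v_13(x) = 0}. Here v_13(77/325) = v_13(num) − v_13(den) = -1; compare against these criteria.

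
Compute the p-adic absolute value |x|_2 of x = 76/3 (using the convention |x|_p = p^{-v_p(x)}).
|76/3|_2 = 1/4

Step 1 — compute v_2(x) by factoring powers of 2 out of the numerator and denominator: v_2(76/3) = 2. Step 2 — apply |x|_p = p^{-v_p(x)} = 2^{-2} = 1/4.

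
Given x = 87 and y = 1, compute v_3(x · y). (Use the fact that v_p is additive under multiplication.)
v_3(87) = 1

v_p(x) = 1 (factor: 87 = 3^1 · 29); v_p(y) = 0 (factor: 1 = 3^0 · 1). Additivity: v_p(xy) = v_p(x) + v_p(y) = 1 + 0 = 1. (Direct check: xy = 87 = 3^1 · (29).)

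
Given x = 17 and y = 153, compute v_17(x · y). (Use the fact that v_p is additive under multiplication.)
v_17(2601) = 2

v_p(x) = 1 (factor: 17 = 17^1 · 1); v_p(y) = 1 (factor: 153 = 17^1 · 9). Additivity: v_p(xy) = v_p(x) + v_p(y) = 1 + 1 = 2. (Direct check: xy = 2601 = 17^2 · (9).)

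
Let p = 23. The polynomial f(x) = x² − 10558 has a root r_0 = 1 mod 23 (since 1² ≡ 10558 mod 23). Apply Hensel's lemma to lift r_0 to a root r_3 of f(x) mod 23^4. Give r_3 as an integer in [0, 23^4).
r_3 = 82778 (mod 279841)

Hensel's recurrence: r_{i+1} = r_i − f(r_i)·(f′(r_i))^{-1} mod 23^{i+2}, with f′(x) = 2x. Iterate:
  r_0 = 1 (mod 23)
  r_1 = 254 (mod 529)
  r_2 = 9776 (mod 12167)
  r_3 = 82778 (mod 279841)
Final: r_3 = 82778, and one checks f(r_3) ≡ 0 mod 23^4.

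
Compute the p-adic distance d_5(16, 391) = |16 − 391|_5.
d_5(16, 391) = 1/125

Step 1 — x − y = 16 − 391 = -375. Step 2 — v_5(-375) = 3 (factor: -375 = −(5^3 · 3); the sign does not affect v_p). Step 3 — |x − y|_5 = 5^{-3} = 1/125.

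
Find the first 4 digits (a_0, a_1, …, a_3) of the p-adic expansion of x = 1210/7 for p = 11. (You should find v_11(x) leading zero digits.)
(a_0, …, a_3) = (0, 0, 3, 3)

v_11(1210/7) = 2, so a_0 = ... = a_1 = 0. Factor out: x = 11^2 · u with u = 10/7 a unit in ℤ_11. Expand u iteratively via a_{v+i} = u_i mod 11, u_{i+1} = (u_i − a_{v+i})/11:
  u_0 = 10/7;  a_2 = 3;  u_1 = (u_0 − 3)/11 = -1/7
  u_1 = -1/7;  a_3 = 3;  u_2 = (u_1 − 3)/11 = -2/7
Digits: (0, 0, 3, 3).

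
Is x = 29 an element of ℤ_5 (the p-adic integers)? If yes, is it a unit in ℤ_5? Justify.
x ∈ ℤ_5^× (unit); v_5(x) = 0

ℤ_5 = {x ∈ ℚ_5 : v_5(x) ≥ 0} and ℤ_5^× = {x ∈ ℤ_5 : v_5(x) = 0}. Here v_5(29) = v_5(num) − v_5(den) = 0; compare against these criteria.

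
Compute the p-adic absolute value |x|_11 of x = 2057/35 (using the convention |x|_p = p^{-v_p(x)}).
|2057/35|_11 = 1/121

Step 1 — compute v_11(x) by factoring powers of 11 out of the numerator and denominator: v_11(2057/35) = 2. Step 2 — apply |x|_p = p^{-v_p(x)} = 11^{-2} = 1/121.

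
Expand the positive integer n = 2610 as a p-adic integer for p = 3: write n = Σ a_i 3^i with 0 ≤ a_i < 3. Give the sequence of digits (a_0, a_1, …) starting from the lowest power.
(a_0, a_1, …) = (0, 0, 2, 0, 2, 1, 0, 1)

Repeated division by 3 gives the digits low-to-high: 2610 = 2·3^2 + 2·3^4 + 1·3^5 + 1·3^7. Digit sequence: (0, 0, 2, 0, 2, 1, 0, 1).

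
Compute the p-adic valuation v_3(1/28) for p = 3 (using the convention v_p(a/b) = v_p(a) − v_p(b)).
v_3(1/28) = 0

Factor powers of 3 from the numerator and denominator of the reduced fraction: 1 = 3^0 · 1 and 28 = 3^0 · 28. Apply v_p(a/b) = v_p(a) − v_p(b): v_3(1/28) = 0 − 0 = 0.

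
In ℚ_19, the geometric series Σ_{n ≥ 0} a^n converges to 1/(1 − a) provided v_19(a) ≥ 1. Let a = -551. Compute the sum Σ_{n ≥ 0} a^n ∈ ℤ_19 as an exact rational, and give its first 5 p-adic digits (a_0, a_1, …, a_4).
Σ a^n = 1/(1 − a) = 1/552;  first 5 digits = (1, 9, 3, 13, 16)

v_19(a) = 1 ≥ 1, so the series converges in ℤ_19 to 1/(1 − a) = 1/(1 − (-551)) = 1/552. Expand this rational in ℤ_19: compute digits iteratively via d_i = x_i mod 19, x_{i+1} = (x_i − d_i)/19. The first 5 digits are (1, 9, 3, 13, 16).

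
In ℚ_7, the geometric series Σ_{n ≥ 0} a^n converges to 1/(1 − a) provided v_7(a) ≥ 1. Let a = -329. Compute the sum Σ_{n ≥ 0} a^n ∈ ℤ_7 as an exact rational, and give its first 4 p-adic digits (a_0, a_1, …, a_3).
Σ a^n = 1/(1 − a) = 1/330;  first 4 digits = (1, 2, 4, 0)

v_7(a) = 1 ≥ 1, so the series converges in ℤ_7 to 1/(1 − a) = 1/(1 − (-329)) = 1/330. Expand this rational in ℤ_7: compute digits iteratively via d_i = x_i mod 7, x_{i+1} = (x_i − d_i)/7. The first 4 digits are (1, 2, 4, 0).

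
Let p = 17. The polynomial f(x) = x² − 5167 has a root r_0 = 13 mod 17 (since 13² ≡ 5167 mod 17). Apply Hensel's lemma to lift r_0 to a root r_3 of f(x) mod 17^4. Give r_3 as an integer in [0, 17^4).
r_3 = 7408 (mod 83521)

Hensel's recurrence: r_{i+1} = r_i − f(r_i)·(f′(r_i))^{-1} mod 17^{i+2}, with f′(x) = 2x. Iterate:
  r_0 = 13 (mod 17)
  r_1 = 183 (mod 289)
  r_2 = 2495 (mod 4913)
  r_3 = 7408 (mod 83521)
Final: r_3 = 7408, and one checks f(r_3) ≡ 0 mod 17^4.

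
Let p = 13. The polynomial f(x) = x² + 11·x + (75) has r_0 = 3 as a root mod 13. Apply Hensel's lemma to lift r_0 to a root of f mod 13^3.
r_2 = 1537 (mod 2197)

Hensel: r_{i+1} = r_i − f(r_i)·(f′(r_i))^{-1} mod 13^{i+2}, f′(x) = 2x + 11. Iterate:
  r_0 = 3 (mod 13)
  r_1 = 16 (mod 169)
  r_2 = 1537 (mod 2197)
Final: r = 1537 satisfies f(r) ≡ 0 mod 13^3.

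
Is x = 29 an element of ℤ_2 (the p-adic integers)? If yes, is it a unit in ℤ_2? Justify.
x ∈ ℤ_2^× (unit); v_2(x) = 0

ℤ_2 = {x ∈ ℚ_2 : v_2(x) ≥ 0} and ℤ_2^× = {x ∈ ℤ_2 : v_2(x) = 0}. Here v_2(29) = v_2(num) − v_2(den) = 0; compare against these criteria.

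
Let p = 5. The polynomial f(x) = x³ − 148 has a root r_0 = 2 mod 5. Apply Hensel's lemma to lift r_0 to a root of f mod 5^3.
r_2 = 22 (mod 125)

Hensel: r_{i+1} = r_i − f(r_i)/f′(r_i) mod 5^{i+2}, where f′(x) = 3x². Iterate:
  r_0 = 2 (mod 5)
  r_1 = 22 (mod 25)
  r_2 = 22 (mod 125)
Final: r = 22 with f(r) ≡ 0 mod 5^3.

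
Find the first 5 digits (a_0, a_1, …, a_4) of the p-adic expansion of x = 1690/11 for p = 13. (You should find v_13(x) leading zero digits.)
(a_0, …, a_4) = (0, 0, 8, 3, 8)

v_13(1690/11) = 2, so a_0 = ... = a_1 = 0. Factor out: x = 13^2 · u with u = 10/11 a unit in ℤ_13. Expand u iteratively via a_{v+i} = u_i mod 13, u_{i+1} = (u_i − a_{v+i})/13:
  u_0 = 10/11;  a_2 = 8;  u_1 = (u_0 − 8)/13 = -6/11
  u_1 = -6/11;  a_3 = 3;  u_2 = (u_1 − 3)/13 = -3/11
  u_2 = -3/11;  a_4 = 8;  u_3 = (u_2 − 8)/13 = -7/11
Digits: (0, 0, 8, 3, 8).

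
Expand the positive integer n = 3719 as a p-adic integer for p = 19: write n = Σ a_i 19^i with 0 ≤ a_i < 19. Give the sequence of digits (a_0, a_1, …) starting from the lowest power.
(a_0, a_1, …) = (14, 5, 10)

Repeated division by 19 gives the digits low-to-high: 3719 = 14 + 5·19^1 + 10·19^2. Digit sequence: (14, 5, 10).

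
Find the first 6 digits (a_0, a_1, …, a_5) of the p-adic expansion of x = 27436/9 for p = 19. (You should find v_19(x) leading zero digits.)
(a_0, …, a_5) = (0, 0, 0, 11, 10, 10)

v_19(27436/9) = 3, so a_0 = ... = a_2 = 0. Factor out: x = 19^3 · u with u = 4/9 a unit in ℤ_19. Expand u iteratively via a_{v+i} = u_i mod 19, u_{i+1} = (u_i − a_{v+i})/19:
  u_0 = 4/9;  a_3 = 11;  u_1 = (u_0 − 11)/19 = -5/9
  u_1 = -5/9;  a_4 = 10;  u_2 = (u_1 − 10)/19 = -5/9
  u_2 = -5/9;  a_5 = 10;  u_3 = (u_2 − 10)/19 = -5/9
Digits: (0, 0, 0, 11, 10, 10).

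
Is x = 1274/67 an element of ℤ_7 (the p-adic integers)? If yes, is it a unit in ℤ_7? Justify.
x ∈ ℤ_7 but not a unit; v_7(x) = 2 > 0

ℤ_7 = {x ∈ ℚ_7 : v_7(x) ≥ 0} and ℤ_7^× = {x ∈ ℤ_7 : v_7(x) = 0}. Here v_7(1274/67) = v_7(num) − v_7(den) = 2; compare against these criteria.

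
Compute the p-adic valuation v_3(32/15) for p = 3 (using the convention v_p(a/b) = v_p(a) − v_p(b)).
v_3(32/15) = -1

Factor powers of 3 from the numerator and denominator of the reduced fraction: 32 = 3^0 · 32 and 15 = 3^1 · 5. Apply v_p(a/b) = v_p(a) − v_p(b): v_3(32/15) = 0 − 1 = -1.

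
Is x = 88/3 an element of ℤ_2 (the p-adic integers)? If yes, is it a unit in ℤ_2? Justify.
x ∈ ℤ_2 but not a unit; v_2(x) = 3 > 0

ℤ_2 = {x ∈ ℚ_2 : v_2(x) ≥ 0} and ℤ_2^× = {x ∈ ℤ_2 : v_2(x) = 0}. Here v_2(88/3) = v_2(num) − v_2(den) = 3; compare against these criteria.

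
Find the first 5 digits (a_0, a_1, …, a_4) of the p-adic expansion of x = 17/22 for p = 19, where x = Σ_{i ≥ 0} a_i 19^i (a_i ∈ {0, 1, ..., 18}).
(a_0, …, a_4) = (12, 2, 18, 12, 14)

v_19(17/22) = 0 (numerator and denominator both coprime to 19), so x ∈ ℤ_19^×. Compute digits iteratively via a_i = x_i mod 19, x_{i+1} = (x_i − a_i)/19, with x_0 = x:
  x_0 = 17/22;  a_0 = 12;  x_1 = (x_0 − 12)/19 = -13/22
  x_1 = -13/22;  a_1 = 2;  x_2 = (x_1 − 2)/19 = -3/22
  x_2 = -3/22;  a_2 = 18;  x_3 = (x_2 − 18)/19 = -21/22
  x_3 = -21/22;  a_3 = 12;  x_4 = (x_3 − 12)/19 = -15/22
  x_4 = -15/22;  a_4 = 14;  x_5 = (x_4 − 14)/19 = -17/22
Digits: (12, 2, 18, 12, 14).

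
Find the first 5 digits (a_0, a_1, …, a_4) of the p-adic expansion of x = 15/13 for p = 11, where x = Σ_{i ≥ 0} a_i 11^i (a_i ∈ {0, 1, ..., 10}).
(a_0, …, a_4) = (2, 5, 8, 6, 7)

v_11(15/13) = 0 (numerator and denominator both coprime to 11), so x ∈ ℤ_11^×. Compute digits iteratively via a_i = x_i mod 11, x_{i+1} = (x_i − a_i)/11, with x_0 = x:
  x_0 = 15/13;  a_0 = 2;  x_1 = (x_0 − 2)/11 = -1/13
  x_1 = -1/13;  a_1 = 5;  x_2 = (x_1 − 5)/11 = -6/13
  x_2 = -6/13;  a_2 = 8;  x_3 = (x_2 − 8)/11 = -10/13
  x_3 = -10/13;  a_3 = 6;  x_4 = (x_3 − 6)/11 = -8/13
  x_4 = -8/13;  a_4 = 7;  x_5 = (x_4 − 7)/11 = -9/13
Digits: (2, 5, 8, 6, 7).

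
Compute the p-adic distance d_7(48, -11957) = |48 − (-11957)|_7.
d_7(48, -11957) = 1/2401

Step 1 — x − y = 48 − (-11957) = 12005. Step 2 — v_7(12005) = 4 (factor: 12005 = (7^4 · 5); the sign does not affect v_p). Step 3 — |x − y|_7 = 7^{-4} = 1/2401.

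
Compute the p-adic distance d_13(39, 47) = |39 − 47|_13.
d_13(39, 47) = 1

Step 1 — x − y = 39 − 47 = -8. Step 2 — v_13(-8) = 0 (factor: -8 = −(13^0 · 8); the sign does not affect v_p). Step 3 — |x − y|_13 = 13^{0} = 1.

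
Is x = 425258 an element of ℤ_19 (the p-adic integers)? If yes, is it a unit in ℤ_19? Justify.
x ∈ ℤ_19 but not a unit; v_19(x) = 3 > 0

ℤ_19 = {x ∈ ℚ_19 : v_19(x) ≥ 0} and ℤ_19^× = {x ∈ ℤ_19 : v_19(x) = 0}. Here v_19(425258) = v_19(num) − v_19(den) = 3; compare against these criteria.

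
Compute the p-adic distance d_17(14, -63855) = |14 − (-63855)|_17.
d_17(14, -63855) = 1/4913

Step 1 — x − y = 14 − (-63855) = 63869. Step 2 — v_17(63869) = 3 (factor: 63869 = (17^3 · 13); the sign does not affect v_p). Step 3 — |x − y|_17 = 17^{-3} = 1/4913.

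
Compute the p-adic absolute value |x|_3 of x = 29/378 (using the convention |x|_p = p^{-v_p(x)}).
|29/378|_3 = 27

Step 1 — compute v_3(x) by factoring powers of 3 out of the numerator and denominator: v_3(29/378) = -3. Step 2 — apply |x|_p = p^{-v_p(x)} = 3^{3} = 27.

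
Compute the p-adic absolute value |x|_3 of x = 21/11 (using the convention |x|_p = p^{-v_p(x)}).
|21/11|_3 = 1/3

Step 1 — compute v_3(x) by factoring powers of 3 out of the numerator and denominator: v_3(21/11) = 1. Step 2 — apply |x|_p = p^{-v_p(x)} = 3^{-1} = 1/3.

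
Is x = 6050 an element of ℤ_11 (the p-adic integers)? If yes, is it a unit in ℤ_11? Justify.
x ∈ ℤ_11 but not a unit; v_11(x) = 2 > 0

ℤ_11 = {x ∈ ℚ_11 : v_11(x) ≥ 0} and ℤ_11^× = {x ∈ ℤ_11 : v_11(x) = 0}. Here v_11(6050) = v_11(num) − v_11(den) = 2; compare against these criteria.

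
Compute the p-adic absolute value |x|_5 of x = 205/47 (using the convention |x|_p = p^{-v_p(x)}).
|205/47|_5 = 1/5

Step 1 — compute v_5(x) by factoring powers of 5 out of the numerator and denominator: v_5(205/47) = 1. Step 2 — apply |x|_p = p^{-v_p(x)} = 5^{-1} = 1/5.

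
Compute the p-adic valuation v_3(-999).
v_3(-999) = 3

v_3(n) is the largest exponent k such that 3^k divides n. Factor out: -999 = -3^3 · 37. (Sign doesn't affect v_p.) So v_3(-999) = 3.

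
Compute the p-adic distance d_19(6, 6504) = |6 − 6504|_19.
d_19(6, 6504) = 1/361

Step 1 — x − y = 6 − 6504 = -6498. Step 2 — v_19(-6498) = 2 (factor: -6498 = −(19^2 · 18); the sign does not affect v_p). Step 3 — |x − y|_19 = 19^{-2} = 1/361.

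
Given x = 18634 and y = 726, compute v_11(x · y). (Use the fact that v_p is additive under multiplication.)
v_11(13528284) = 5

v_p(x) = 3 (factor: 18634 = 11^3 · 14); v_p(y) = 2 (factor: 726 = 11^2 · 6). Additivity: v_p(xy) = v_p(x) + v_p(y) = 3 + 2 = 5. (Direct check: xy = 13528284 = 11^5 · (84).)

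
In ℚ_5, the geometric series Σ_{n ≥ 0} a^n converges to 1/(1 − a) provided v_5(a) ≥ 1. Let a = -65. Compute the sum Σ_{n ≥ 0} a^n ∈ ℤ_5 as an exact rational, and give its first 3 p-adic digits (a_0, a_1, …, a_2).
Σ a^n = 1/(1 − a) = 1/66;  first 3 digits = (1, 2, 1)

v_5(a) = 1 ≥ 1, so the series converges in ℤ_5 to 1/(1 − a) = 1/(1 − (-65)) = 1/66. Expand this rational in ℤ_5: compute digits iteratively via d_i = x_i mod 5, x_{i+1} = (x_i − d_i)/5. The first 3 digits are (1, 2, 1).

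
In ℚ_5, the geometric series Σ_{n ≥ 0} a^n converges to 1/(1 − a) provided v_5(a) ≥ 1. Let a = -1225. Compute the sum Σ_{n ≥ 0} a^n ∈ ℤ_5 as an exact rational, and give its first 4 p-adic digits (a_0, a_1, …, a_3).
Σ a^n = 1/(1 − a) = 1/1226;  first 4 digits = (1, 0, 1, 0)

v_5(a) = 2 ≥ 1, so the series converges in ℤ_5 to 1/(1 − a) = 1/(1 − (-1225)) = 1/1226. Expand this rational in ℤ_5: compute digits iteratively via d_i = x_i mod 5, x_{i+1} = (x_i − d_i)/5. The first 4 digits are (1, 0, 1, 0).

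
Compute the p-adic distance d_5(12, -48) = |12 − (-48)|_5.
d_5(12, -48) = 1/5

Step 1 — x − y = 12 − (-48) = 60. Step 2 — v_5(60) = 1 (factor: 60 = (5^1 · 12); the sign does not affect v_p). Step 3 — |x − y|_5 = 5^{-1} = 1/5.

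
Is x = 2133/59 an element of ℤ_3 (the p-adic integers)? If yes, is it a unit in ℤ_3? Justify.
x ∈ ℤ_3 but not a unit; v_3(x) = 3 > 0

ℤ_3 = {x ∈ ℚ_3 : v_3(x) ≥ 0} and ℤ_3^× = {x ∈ ℤ_3 : v_3(x) = 0}. Here v_3(2133/59) = v_3(num) − v_3(den) = 3; compare against these criteria.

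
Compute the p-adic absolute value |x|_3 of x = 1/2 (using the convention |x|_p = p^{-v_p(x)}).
|1/2|_3 = 1

Step 1 — compute v_3(x) by factoring powers of 3 out of the numerator and denominator: v_3(1/2) = 0. Step 2 — apply |x|_p = p^{-v_p(x)} = 3^{0} = 1.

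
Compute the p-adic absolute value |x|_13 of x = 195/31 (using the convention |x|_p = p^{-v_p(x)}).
|195/31|_13 = 1/13

Step 1 — compute v_13(x) by factoring powers of 13 out of the numerator and denominator: v_13(195/31) = 1. Step 2 — apply |x|_p = p^{-v_p(x)} = 13^{-1} = 1/13.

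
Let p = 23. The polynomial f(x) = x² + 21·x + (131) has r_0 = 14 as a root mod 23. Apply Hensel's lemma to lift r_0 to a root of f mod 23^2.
r_1 = 336 (mod 529)

Hensel: r_{i+1} = r_i − f(r_i)·(f′(r_i))^{-1} mod 23^{i+2}, f′(x) = 2x + 21. Iterate:
  r_0 = 14 (mod 23)
  r_1 = 336 (mod 529)
Final: r = 336 satisfies f(r) ≡ 0 mod 23^2.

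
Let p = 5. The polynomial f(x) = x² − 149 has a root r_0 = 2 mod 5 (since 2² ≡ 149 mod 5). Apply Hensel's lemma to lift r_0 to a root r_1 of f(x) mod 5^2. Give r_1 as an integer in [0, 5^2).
r_1 = 7 (mod 25)

Hensel's recurrence: r_{i+1} = r_i − f(r_i)·(f′(r_i))^{-1} mod 5^{i+2}, with f′(x) = 2x. Iterate:
  r_0 = 2 (mod 5)
  r_1 = 7 (mod 25)
Final: r_1 = 7, and one checks f(r_1) ≡ 0 mod 5^2.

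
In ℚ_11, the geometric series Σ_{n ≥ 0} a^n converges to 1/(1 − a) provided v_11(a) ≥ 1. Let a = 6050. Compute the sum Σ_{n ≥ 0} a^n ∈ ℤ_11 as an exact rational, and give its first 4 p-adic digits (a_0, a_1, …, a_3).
Σ a^n = 1/(1 − a) = -1/6049;  first 4 digits = (1, 0, 6, 4)

v_11(a) = 2 ≥ 1, so the series converges in ℤ_11 to 1/(1 − a) = 1/(1 − 6050) = -1/6049. Expand this rational in ℤ_11: compute digits iteratively via d_i = x_i mod 11, x_{i+1} = (x_i − d_i)/11. The first 4 digits are (1, 0, 6, 4).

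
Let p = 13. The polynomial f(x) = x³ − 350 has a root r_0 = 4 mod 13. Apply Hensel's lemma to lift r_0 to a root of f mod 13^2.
r_1 = 17 (mod 169)

Hensel: r_{i+1} = r_i − f(r_i)/f′(r_i) mod 13^{i+2}, where f′(x) = 3x². Iterate:
  r_0 = 4 (mod 13)
  r_1 = 17 (mod 169)
Final: r = 17 with f(r) ≡ 0 mod 13^2.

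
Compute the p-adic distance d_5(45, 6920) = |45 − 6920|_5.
d_5(45, 6920) = 1/625

Step 1 — x − y = 45 − 6920 = -6875. Step 2 — v_5(-6875) = 4 (factor: -6875 = −(5^4 · 11); the sign does not affect v_p). Step 3 — |x − y|_5 = 5^{-4} = 1/625.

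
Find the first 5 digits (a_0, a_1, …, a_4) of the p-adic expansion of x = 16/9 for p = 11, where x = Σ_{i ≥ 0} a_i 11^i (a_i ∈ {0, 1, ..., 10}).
(a_0, …, a_4) = (3, 6, 8, 9, 4)

v_11(16/9) = 0 (numerator and denominator both coprime to 11), so x ∈ ℤ_11^×. Compute digits iteratively via a_i = x_i mod 11, x_{i+1} = (x_i − a_i)/11, with x_0 = x:
  x_0 = 16/9;  a_0 = 3;  x_1 = (x_0 − 3)/11 = -1/9
  x_1 = -1/9;  a_1 = 6;  x_2 = (x_1 − 6)/11 = -5/9
  x_2 = -5/9;  a_2 = 8;  x_3 = (x_2 − 8)/11 = -7/9
  x_3 = -7/9;  a_3 = 9;  x_4 = (x_3 − 9)/11 = -8/9
  x_4 = -8/9;  a_4 = 4;  x_5 = (x_4 − 4)/11 = -4/9
Digits: (3, 6, 8, 9, 4).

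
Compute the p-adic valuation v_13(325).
v_13(325) = 1

v_13(n) is the largest exponent k such that 13^k divides n. Factor out: 325 = 13^1 · 25. (Sign doesn't affect v_p.) So v_13(325) = 1.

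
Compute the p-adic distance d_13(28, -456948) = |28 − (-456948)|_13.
d_13(28, -456948) = 1/28561

Step 1 — x − y = 28 − (-456948) = 456976. Step 2 — v_13(456976) = 4 (factor: 456976 = (13^4 · 16); the sign does not affect v_p). Step 3 — |x − y|_13 = 13^{-4} = 1/28561.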